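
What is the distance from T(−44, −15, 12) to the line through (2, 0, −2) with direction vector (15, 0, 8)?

√1381

Direction vector d = (15, 0, 8).
AP = (−46, −15, 14), and AP × d = (−120, 578, 225).
|AP × d|² = 399109 and |d|² = 289, so the distance is √(399109/289) = √1381.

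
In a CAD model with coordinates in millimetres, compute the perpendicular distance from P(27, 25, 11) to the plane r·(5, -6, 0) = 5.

Normal vector n = (5, -6, 0), and n·(27, 25, 11) - 5 = -20.
|n| = √(25 + 36 + 0) = √61, so the distance is |-20|/√61 = 20√61/61.

20√61/61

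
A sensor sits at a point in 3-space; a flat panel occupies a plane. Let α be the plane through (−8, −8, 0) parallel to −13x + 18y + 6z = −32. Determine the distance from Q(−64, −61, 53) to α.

Parallel planes share the normal n = (−13, 18, 6); since (−8, −8, 0) lies on the plane, its equation is −13x + 18y + 6z = -40.
Then n·(−64, −61, 53) − (−40) = 92.
|n| = √(169 + 324 + 36) = 23, so the distance is |92|/23 = 4.

4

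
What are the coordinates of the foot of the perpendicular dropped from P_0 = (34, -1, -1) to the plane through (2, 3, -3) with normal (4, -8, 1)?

The perpendicular from P_0 has direction n = (4, -8, 1): r = (34, -1, -1) + λ(4, -8, 1).
Substitute into the plane: n·(P_0 + λn) = -19 gives 143 + 81λ = -19, so λ = -2.
Foot = (34, -1, -1) + (-2)·(4, -8, 1) = (26, 15, -3).

(26, 15, -3)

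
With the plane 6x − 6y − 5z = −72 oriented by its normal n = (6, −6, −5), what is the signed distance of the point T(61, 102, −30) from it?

n·T − (-72) = -24.
|n| = √97, so the signed distance is -24/√97.

-24/√97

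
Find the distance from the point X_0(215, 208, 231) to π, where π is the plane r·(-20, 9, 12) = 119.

9

Normal vector n = (-20, 9, 12), and n·(215, 208, 231) - 119 = 225.
|n| = √(400 + 81 + 144) = 25, so the distance is |225|/25 = 9.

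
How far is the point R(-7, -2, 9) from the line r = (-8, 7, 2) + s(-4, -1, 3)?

√105

Direction vector d = (-4, -1, 3).
AP = (1, -9, 7), and AP × d = (-20, -31, -37).
|AP × d|² = 2730 and |d|² = 26, so the distance is √(2730/26) = √105.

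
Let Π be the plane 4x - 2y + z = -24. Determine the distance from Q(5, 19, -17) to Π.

11/√21

Normal vector n = (4, -2, 1), and n·(5, 19, -17) - (-24) = -11.
|n| = √(16 + 4 + 1) = √21, so the distance is |-11|/√21 = 11√21/21.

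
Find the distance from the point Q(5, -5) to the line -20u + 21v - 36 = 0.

The normal to the line is n = (-20, 21) with |n| = 29.
|n·Q − 36| = |-205 − 36| = 241, so the distance is 241/29.

241/29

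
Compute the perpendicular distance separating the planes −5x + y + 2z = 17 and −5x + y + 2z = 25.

4√30/15

With common normal n = (−5, 1, 2) (|n| = √30), the distance is |17 − 25|/|n| = 8/√30 = 4√30/15.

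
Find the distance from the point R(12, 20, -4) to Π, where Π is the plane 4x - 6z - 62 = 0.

5/√13

n = (4, 0, -6); n·P − 62 = 10; |n| = 2√13; distance = 10/(2√13) = 5/√13.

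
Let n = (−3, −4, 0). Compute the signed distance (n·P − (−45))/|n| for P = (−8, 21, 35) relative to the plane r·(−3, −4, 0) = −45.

-3

n·P − (-45) = -15.
|n| = 5, so the signed distance is -15/5 = -3.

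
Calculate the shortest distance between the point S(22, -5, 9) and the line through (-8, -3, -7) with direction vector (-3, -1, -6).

2√106

Direction vector d = (-3, -1, -6).
AP = (30, -2, 16); AP·d = -184, |AP|² = 1160, |d|² = 46.
distance² = |AP|² − (AP·d)²/|d|² = 1160 − 33856/46 = 424, so the distance is 2√106.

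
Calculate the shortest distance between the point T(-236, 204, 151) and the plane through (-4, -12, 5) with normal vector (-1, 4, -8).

The plane has equation n·(r − (-4, -12, 5)) = 0, i.e. n·r = -84.
n = (-1, 4, -8); n·P − (-84) = -72; |n| = 9; distance = 72/9 = 8.

8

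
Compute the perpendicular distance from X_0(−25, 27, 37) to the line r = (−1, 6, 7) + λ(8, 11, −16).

Direction vector d = (8, 11, −16).
AP = (−24, 21, 30), and AP × d = (−666, −144, −432).
|AP × d|² = 650916 and |d|² = 441, so the distance is √(650916/441) = √1476 = 6√41.

6√41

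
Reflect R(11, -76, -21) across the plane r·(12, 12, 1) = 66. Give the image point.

(83, -4, -15)

n = (12, 12, 1), |n|² = 289, n·R − 66 = -867, so t = -867/289 = -3.
Foot F = R − (-3)·n = (47, -40, -18); the reflection is 2F − R = (83, -4, -15).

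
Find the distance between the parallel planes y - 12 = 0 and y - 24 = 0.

With common normal n = (0, 1, 0) (|n| = 1), the distance is |12 − 24|/|n| = 12/1 = 12.

12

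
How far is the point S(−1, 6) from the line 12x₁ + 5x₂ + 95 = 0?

113/13

The normal to the line is n = (12, 5) with |n| = 13.
|n·S − (-95)| = |18 − (-95)| = 113, so the distance is 113/13.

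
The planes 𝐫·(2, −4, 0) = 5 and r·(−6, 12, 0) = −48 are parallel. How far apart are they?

11√5/10

Divide the second equation by -3 to match normals: 2x − 4y = 16.
With common normal n = (2, −4, 0) (|n| = 2√5), the distance is |5 − 16|/|n| = 11/(2√5).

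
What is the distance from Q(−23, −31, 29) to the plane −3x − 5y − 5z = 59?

20/√59

Normal vector n = (−3, −5, −5), and n·(−23, −31, 29) − 59 = 20.
|n| = √(9 + 25 + 25) = √59, so the distance is |20|/√59 = 20/√59.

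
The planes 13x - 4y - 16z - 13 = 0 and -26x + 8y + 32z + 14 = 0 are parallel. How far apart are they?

Divide the second equation by -2 to match normals: 13x - 4y - 16z = 7.
Both planes have normal n = (13, -4, -16), |n| = 21. Any point on the first plane is at distance |7 − 13|/|n| = 6/21 = 2/7 from the second.

2/7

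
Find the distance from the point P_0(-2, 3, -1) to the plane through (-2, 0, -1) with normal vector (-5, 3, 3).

9/√43

The plane has equation n·(r − (-2, 0, -1)) = 0, i.e. n·r = 7.
Then n·(-2, 3, -1) - 7 = 9.
|n| = √(25 + 9 + 9) = √43, so the distance is |9|/√43 = 9√43/43.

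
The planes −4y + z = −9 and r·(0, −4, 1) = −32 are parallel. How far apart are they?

With common normal n = (0, −4, 1) (|n| = √17), the distance is |(-9) − (-32)|/|n| = 23/√17 = 23√17/17.

23/√17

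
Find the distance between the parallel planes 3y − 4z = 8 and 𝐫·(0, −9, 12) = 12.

Divide the second equation by -3 to match normals: 3y − 4z = -4.
Both planes have normal n = (0, 3, −4), |n| = 5. Any point on the first plane is at distance |(-4) − 8|/|n| = 12/5 from the second.

12/5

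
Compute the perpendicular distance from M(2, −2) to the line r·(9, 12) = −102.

d = |9·2 + 12·(-2) − (-102)| / √(81 + 144) = |96|/15 = 32/5.

32/5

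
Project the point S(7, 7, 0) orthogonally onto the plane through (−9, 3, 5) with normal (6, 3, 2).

n = (6, 3, 2), |n|² = 49, and n·S − (-35) = 98.
t = 98/49 = 2, so the foot is S − t·n = (7, 7, 0) − 2·(6, 3, 2) = (−5, 1, −4).

(-5, 1, -4)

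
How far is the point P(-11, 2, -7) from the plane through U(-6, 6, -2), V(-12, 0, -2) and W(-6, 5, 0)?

UV = (-6, -6, 0) and UW = (0, -1, 2), so a normal is n = UV × UW = (-12, 12, 6).
n = (-12, 12, 6); n·P − 132 = -18; |n| = 18; distance = 18/18 = 1.

1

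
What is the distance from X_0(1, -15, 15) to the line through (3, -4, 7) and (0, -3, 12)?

√154

A direction vector is d = (-3, 1, 5).
AP = (-2, -11, 8); AP·d = 35, |AP|² = 189, |d|² = 35.
distance² = |AP|² − (AP·d)²/|d|² = 189 − 1225/35 = 154, so the distance is √154.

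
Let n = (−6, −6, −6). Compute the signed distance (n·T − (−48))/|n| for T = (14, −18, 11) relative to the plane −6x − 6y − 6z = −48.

n·T − (-48) = 6.
|n| = 6√3, so the signed distance is 1/√3.

1/√3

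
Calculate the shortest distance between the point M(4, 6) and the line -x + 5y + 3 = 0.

29/√26

d = |(-1)·4 + 5·6 − (-3)| / √(1 + 25) = |29|/√26 = 29/√26.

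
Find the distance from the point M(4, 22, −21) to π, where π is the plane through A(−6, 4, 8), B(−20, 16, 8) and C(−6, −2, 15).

12/11

AB = (−14, 12, 0) and AC = (0, −6, 7), so a normal is n = AB × AC = (84, 98, 84).
n = (84, 98, 84); n·P − 560 = 168; |n| = 154; distance = 168/154 = 12/11.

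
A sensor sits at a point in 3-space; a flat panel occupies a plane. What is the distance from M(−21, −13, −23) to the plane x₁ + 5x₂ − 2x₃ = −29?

11√30/30

n = (1, 5, −2); n·P − (-29) = -11; |n| = √30; distance = 11/√30.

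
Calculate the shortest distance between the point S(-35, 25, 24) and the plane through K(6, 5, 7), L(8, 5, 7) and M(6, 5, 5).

20

KL = (2, 0, 0) and KM = (0, 0, -2), so a normal is n = KL × KM = (0, 4, 0).
n = (0, 4, 0); n·P − 20 = 80; |n| = 4; distance = 80/4 = 20.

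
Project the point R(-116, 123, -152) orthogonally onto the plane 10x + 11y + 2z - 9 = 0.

n = (10, 11, 2), |n|² = 225, and n·R − 9 = -120.
t = -120/225 = -8/15, so the foot is R − t·n = (-116, 123, -152) − (-8/15)·(10, 11, 2) = (-332/3, 1933/15, -2264/15).

(-332/3, 1933/15, -2264/15)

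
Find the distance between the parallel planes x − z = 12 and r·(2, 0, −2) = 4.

Divide the second equation by 2 to match normals: x − z = 2.
Both planes have normal n = (1, 0, −1), |n| = √2. Any point on the first plane is at distance |2 − 12|/|n| = 10/√2 = 5√2 from the second.

5√2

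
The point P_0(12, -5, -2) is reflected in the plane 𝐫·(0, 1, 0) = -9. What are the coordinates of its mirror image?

With n = (0, 1, 0), the signed offset is (n·P_0 − (-9))/|n|² = 4/1 = 4.
P_0' = P_0 − 2t·n = (12, -5, -2) − 8·(0, 1, 0) = (12, -13, -2).

(12, -13, -2)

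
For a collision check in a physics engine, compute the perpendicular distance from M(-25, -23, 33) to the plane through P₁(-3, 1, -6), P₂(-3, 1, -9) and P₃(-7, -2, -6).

P₁P₂ = (0, 0, -3) and P₁P₃ = (-4, -3, 0), so a normal is n = P₁P₂ × P₁P₃ = (-9, 12, 0).
n = (-9, 12, 0); n·P − 39 = -90; |n| = 15; distance = 90/15 = 6.

6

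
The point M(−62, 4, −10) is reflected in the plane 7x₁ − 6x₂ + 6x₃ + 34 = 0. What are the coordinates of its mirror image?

With n = (7, −6, 6), the signed offset is (n·M − (-34))/|n|² = -484/121 = -4.
M' = M − 2t·n = (−62, 4, −10) − (-8)·(7, −6, 6) = (−6, −44, 38).

(-6, -44, 38)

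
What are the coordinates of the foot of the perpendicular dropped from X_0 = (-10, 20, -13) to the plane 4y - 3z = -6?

(-10, 0, 2)

n = (0, 4, -3), |n|² = 25, and n·X_0 − (-6) = 125.
t = 125/25 = 5, so the foot is X_0 − t·n = (-10, 20, -13) − 5·(0, 4, -3) = (-10, 0, 2).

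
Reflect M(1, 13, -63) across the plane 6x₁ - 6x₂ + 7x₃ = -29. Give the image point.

With n = (6, -6, 7), the signed offset is (n·M − (-29))/|n|² = -484/121 = -4.
M' = M − 2t·n = (1, 13, -63) − (-8)·(6, -6, 7) = (49, -35, -7).

(49, -35, -7)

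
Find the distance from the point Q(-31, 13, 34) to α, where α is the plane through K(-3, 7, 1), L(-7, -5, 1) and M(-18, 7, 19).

KL = (-4, -12, 0) and KM = (-15, 0, 18), so a normal is n = KL × KM = (-216, 72, -180).
d = |(-216)·(-31) + 72·13 + (-180)·34 − 972| / √(46656 + 5184 + 32400) = |540| / (36√65) = 15/√65.

15/√65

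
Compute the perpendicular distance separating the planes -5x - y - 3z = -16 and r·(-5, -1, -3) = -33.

With common normal n = (-5, -1, -3) (|n| = √35), the distance is |(-16) − (-33)|/|n| = 17/√35.

17√35/35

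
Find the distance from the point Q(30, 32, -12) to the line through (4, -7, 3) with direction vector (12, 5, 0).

Direction vector d = (12, 5, 0).
AP = (26, 39, -15), and AP × d = (75, -180, -338).
|AP × d|² = 152269 and |d|² = 169, so the distance is √(152269/169) = √901.

√901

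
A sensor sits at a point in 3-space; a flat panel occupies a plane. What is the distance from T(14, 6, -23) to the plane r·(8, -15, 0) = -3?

d = |8·14 + (-15)·6 − (-3)| / √(64 + 225 + 0) = |25| / 17 = 25/17.

25/17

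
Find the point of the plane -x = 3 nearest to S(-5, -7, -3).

(-3, -7, -3)

The perpendicular from S has direction n = (-1, 0, 0): r = (-5, -7, -3) + λ(-1, 0, 0).
Substitute into the plane: n·(S + λn) = 3 gives 5 + 1λ = 3, so λ = -2.
Foot = (-5, -7, -3) + (-2)·(-1, 0, 0) = (-3, -7, -3).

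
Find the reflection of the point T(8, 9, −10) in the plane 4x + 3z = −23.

(0, 9, -16)

n = (4, 0, 3), |n|² = 25, n·T − (-23) = 25, so t = 25/25 = 1.
Foot F = T − 1·n = (4, 9, −13); the reflection is 2F − T = (0, 9, −16).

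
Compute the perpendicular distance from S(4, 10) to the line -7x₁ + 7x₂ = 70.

2√2

The normal to the line is n = (-7, 7) with |n| = 7√2.
|n·S − 70| = |42 − 70| = 28, so the distance is 28/(7√2) = 2√2.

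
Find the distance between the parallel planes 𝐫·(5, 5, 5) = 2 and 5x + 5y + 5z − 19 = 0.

With common normal n = (5, 5, 5) (|n| = 5√3), the distance is |2 − 19|/|n| = 17/(5√3).

17√3/15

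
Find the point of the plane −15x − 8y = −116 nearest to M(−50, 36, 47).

n = (−15, −8, 0), |n|² = 289, and n·M − (-116) = 578.
t = 578/289 = 2, so the foot is M − t·n = (−50, 36, 47) − 2·(−15, −8, 0) = (−20, 52, 47).

(-20, 52, 47)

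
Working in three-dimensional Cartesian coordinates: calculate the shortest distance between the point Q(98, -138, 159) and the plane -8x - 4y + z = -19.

d = |(-8)·98 + (-4)·(-138) + 1·159 − (-19)| / √(64 + 16 + 1) = |-54| / 9 = 6.

6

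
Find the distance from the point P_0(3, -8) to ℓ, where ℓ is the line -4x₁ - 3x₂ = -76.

88/5

d = |(-4)·3 + (-3)·(-8) − (-76)| / √(16 + 9) = |88|/5 = 88/5.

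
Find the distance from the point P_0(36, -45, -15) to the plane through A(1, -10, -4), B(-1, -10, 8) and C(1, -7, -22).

AB = (-2, 0, 12) and AC = (0, 3, -18), so a normal is n = AB × AC = (-36, -36, -6).
d = |(-36)·36 + (-36)·(-45) + (-6)·(-15) − 348| / √(1296 + 1296 + 36) = |66| / (6√73) = 11/√73.

11/√73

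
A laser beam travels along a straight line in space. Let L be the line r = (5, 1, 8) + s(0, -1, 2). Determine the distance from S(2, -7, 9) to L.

3√6

Direction vector d = (0, -1, 2).
AP = (-3, -8, 1); AP·d = 10, |AP|² = 74, |d|² = 5.
distance² = |AP|² − (AP·d)²/|d|² = 74 − 100/5 = 54, so the distance is 3√6.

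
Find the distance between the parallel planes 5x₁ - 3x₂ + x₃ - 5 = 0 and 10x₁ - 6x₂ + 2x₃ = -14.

Divide the second equation by 2 to match normals: 5x₁ - 3x₂ + x₃ = -7.
With common normal n = (5, -3, 1) (|n| = √35), the distance is |5 − (-7)|/|n| = 12/√35 = 12√35/35.

12/√35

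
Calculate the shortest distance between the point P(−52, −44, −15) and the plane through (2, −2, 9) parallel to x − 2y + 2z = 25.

6

Parallel planes share the normal n = (1, −2, 2); since (2, −2, 9) lies on the plane, its equation is x − 2y + 2z = 24.
Then n·(−52, −44, −15) − 24 = −18.
|n| = √(1 + 4 + 4) = 3, so the distance is |-18|/3 = 6.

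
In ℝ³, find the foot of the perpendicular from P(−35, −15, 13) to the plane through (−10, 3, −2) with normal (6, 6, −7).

The perpendicular from P has direction n = (6, 6, −7): r = (−35, −15, 13) + λ(6, 6, −7).
Substitute into the plane: n·(P + λn) = -28 gives -391 + 121λ = -28, so λ = 3.
Foot = (−35, −15, 13) + 3·(6, 6, −7) = (−17, 3, −8).

(-17, 3, -8)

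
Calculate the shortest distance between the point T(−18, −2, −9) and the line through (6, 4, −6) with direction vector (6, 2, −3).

Direction vector d = (6, 2, −3).
AP = (−24, −6, −3); AP·d = -147, |AP|² = 621, |d|² = 49.
distance² = |AP|² − (AP·d)²/|d|² = 621 − 21609/49 = 180, so the distance is 6√5.

6√5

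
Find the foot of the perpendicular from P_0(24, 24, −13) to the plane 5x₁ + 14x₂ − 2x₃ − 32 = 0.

(14, -4, -9)

n = (5, 14, −2), |n|² = 225, and n·P_0 − 32 = 450.
t = 450/225 = 2, so the foot is P_0 − t·n = (24, 24, −13) − 2·(5, 14, −2) = (14, −4, −9).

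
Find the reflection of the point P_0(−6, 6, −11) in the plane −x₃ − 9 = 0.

(-6, 6, -7)

With n = (0, 0, −1), the signed offset is (n·P_0 − 9)/|n|² = 2/1 = 2.
P_0' = P_0 − 2t·n = (−6, 6, −11) − 4·(0, 0, −1) = (−6, 6, −7).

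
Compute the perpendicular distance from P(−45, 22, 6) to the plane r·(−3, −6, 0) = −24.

Normal vector n = (−3, −6, 0), and n·(−45, 22, 6) − (−24) = 27.
|n| = √(9 + 36 + 0) = 3√5, so the distance is |27|/(3√5) = 9√5/5.

9/√5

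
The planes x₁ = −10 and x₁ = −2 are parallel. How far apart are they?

8

Both planes have normal n = (1, 0, 0), |n| = 1. Any point on the first plane is at distance |(-2) − (-10)|/|n| = 8/1 = 8 from the second.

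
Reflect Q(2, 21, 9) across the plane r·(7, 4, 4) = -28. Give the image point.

(-26, 5, -7)

n = (7, 4, 4), |n|² = 81, n·Q − (-28) = 162, so t = 162/81 = 2.
Foot F = Q − 2·n = (-12, 13, 1); the reflection is 2F − Q = (-26, 5, -7).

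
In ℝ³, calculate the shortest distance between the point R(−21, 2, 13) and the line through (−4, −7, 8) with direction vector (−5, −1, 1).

2√38

Direction vector d = (−5, −1, 1).
AP = (−17, 9, 5), and AP × d = (14, −8, 62).
|AP × d|² = 4104 and |d|² = 27, so the distance is √(4104/27) = √152 = 2√38.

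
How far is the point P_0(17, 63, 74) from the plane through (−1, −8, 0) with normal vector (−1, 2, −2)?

The plane has equation n·(r − (−1, −8, 0)) = 0, i.e. n·r = -15.
d = |(-1)·17 + 2·63 + (-2)·74 − (-15)| / √(1 + 4 + 4) = |-24| / 3 = 8.

8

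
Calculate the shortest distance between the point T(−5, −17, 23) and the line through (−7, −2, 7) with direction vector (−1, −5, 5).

√26

Direction vector d = (−1, −5, 5).
AP = (2, −15, 16), and AP × d = (5, −26, −25).
|AP × d|² = 1326 and |d|² = 51, so the distance is √(1326/51) = √26.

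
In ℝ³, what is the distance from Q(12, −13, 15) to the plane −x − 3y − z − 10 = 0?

n = (−1, −3, −1); n·P − 10 = 2; |n| = √11; distance = 2/√11 = 2√11/11.

2/√11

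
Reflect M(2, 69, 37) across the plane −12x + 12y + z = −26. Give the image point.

(74, -3, 31)

With n = (−12, 12, 1), the signed offset is (n·M − (-26))/|n|² = 867/289 = 3.
M' = M − 2t·n = (2, 69, 37) − 6·(−12, 12, 1) = (74, −3, 31).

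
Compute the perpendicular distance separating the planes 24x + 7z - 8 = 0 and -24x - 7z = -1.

7/25

Divide the second equation by -1 to match normals: 24x + 7z = 1.
Both planes have normal n = (24, 0, 7), |n| = 25. Any point on the first plane is at distance |1 − 8|/|n| = 7/25 from the second.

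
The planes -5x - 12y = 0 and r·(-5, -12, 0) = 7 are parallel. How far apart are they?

7/13

Both planes have normal n = (-5, -12, 0), |n| = 13. Any point on the first plane is at distance |7 − 0|/|n| = 7/13 from the second.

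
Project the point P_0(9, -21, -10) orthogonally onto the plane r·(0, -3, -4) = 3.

The perpendicular from P_0 has direction n = (0, -3, -4): r = (9, -21, -10) + t(0, -3, -4).
Substitute into the plane: n·(P_0 + tn) = 3 gives 103 + 25t = 3, so t = -4.
Foot = (9, -21, -10) + (-4)·(0, -3, -4) = (9, -9, 6).

(9, -9, 6)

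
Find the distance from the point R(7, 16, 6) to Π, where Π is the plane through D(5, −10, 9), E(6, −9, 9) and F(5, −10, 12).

DE = (1, 1, 0) and DF = (0, 0, 3), so a normal is n = DE × DF = (3, −3, 0).
d = |3·7 + (-3)·16 − 45| / √(9 + 9 + 0) = |-72| / (3√2) = 12√2.

12√2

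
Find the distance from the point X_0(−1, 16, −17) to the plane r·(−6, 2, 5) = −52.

√65/13

n = (−6, 2, 5); n·P − (-52) = 5; |n| = √65; distance = 5/√65 = √65/13.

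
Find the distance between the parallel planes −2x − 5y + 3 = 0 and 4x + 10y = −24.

15/√29

Divide the second equation by -2 to match normals: −2x − 5y = 12.
Both planes have normal n = (−2, −5, 0), |n| = √29. Any point on the first plane is at distance |12 − (-3)|/|n| = 15/√29 = 15√29/29 from the second.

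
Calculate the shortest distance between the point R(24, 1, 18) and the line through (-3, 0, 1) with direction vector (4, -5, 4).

√506

Direction vector d = (4, -5, 4).
AP = (27, 1, 17); AP·d = 171, |AP|² = 1019, |d|² = 57.
distance² = |AP|² − (AP·d)²/|d|² = 1019 − 29241/57 = 506, so the distance is √506.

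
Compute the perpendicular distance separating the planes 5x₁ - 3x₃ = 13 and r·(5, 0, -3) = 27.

Both planes have normal n = (5, 0, -3), |n| = √34. Any point on the first plane is at distance |27 − 13|/|n| = 14/√34 = 7√34/17 from the second.

14/√34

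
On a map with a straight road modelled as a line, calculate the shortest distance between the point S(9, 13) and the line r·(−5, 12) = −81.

192/13

The normal to the line is n = (−5, 12) with |n| = 13.
|n·S − (-81)| = |111 − (-81)| = 192, so the distance is 192/13.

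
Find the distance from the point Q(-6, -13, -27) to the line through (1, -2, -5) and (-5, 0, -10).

√394

A direction vector is d = (-6, 2, -5).
AP = (-7, -11, -22); AP·d = 130, |AP|² = 654, |d|² = 65.
distance² = |AP|² − (AP·d)²/|d|² = 654 − 16900/65 = 394, so the distance is √394.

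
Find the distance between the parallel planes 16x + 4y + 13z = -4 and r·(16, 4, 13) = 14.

6/7

With common normal n = (16, 4, 13) (|n| = 21), the distance is |(-4) − 14|/|n| = 18/21 = 6/7.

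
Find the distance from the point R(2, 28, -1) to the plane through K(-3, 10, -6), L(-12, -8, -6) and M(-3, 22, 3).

4√61/61

KL = (-9, -18, 0) and KM = (0, 12, 9), so a normal is n = KL × KM = (-162, 81, -108).
Then n·(2, 28, -1) - 1944 = 108.
|n| = √(26244 + 6561 + 11664) = 27√61, so the distance is |108|/(27√61) = 4√61/61.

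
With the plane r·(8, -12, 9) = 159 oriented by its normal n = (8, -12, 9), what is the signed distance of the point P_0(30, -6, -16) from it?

n·P_0 − 159 = 9.
|n| = 17, so the signed distance is 9/17.

9/17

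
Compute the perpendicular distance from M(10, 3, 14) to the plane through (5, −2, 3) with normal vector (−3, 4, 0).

The plane has equation n·(r − (5, −2, 3)) = 0, i.e. n·r = -23.
Then n·(10, 3, 14) − (−23) = 5.
|n| = √(9 + 16 + 0) = 5, so the distance is |5|/5 = 1.

1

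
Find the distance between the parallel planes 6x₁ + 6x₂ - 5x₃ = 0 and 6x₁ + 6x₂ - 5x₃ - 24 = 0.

24√97/97

With common normal n = (6, 6, -5) (|n| = √97), the distance is |0 − 24|/|n| = 24/√97.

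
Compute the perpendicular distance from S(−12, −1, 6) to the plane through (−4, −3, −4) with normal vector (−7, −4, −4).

8/9

The plane has equation n·(r − (−4, −3, −4)) = 0, i.e. n·r = 56.
Then n·(−12, −1, 6) − 56 = 8.
|n| = √(49 + 16 + 16) = 9, so the distance is |8|/9 = 8/9.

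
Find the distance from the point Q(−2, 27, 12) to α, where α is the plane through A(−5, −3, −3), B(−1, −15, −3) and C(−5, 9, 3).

9/√14

AB = (4, −12, 0) and AC = (0, 12, 6), so a normal is n = AB × AC = (−72, −24, 48).
Then n·(−2, 27, 12) − 288 = −216.
|n| = √(5184 + 576 + 2304) = 24√14, so the distance is |-216|/(24√14) = 9/√14.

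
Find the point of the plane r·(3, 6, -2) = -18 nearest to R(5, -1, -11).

n = (3, 6, -2), |n|² = 49, and n·R − (-18) = 49.
t = 49/49 = 1, so the foot is R − t·n = (5, -1, -11) − 1·(3, 6, -2) = (2, -7, -9).

(2, -7, -9)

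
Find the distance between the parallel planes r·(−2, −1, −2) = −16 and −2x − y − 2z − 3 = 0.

Both planes have normal n = (−2, −1, −2), |n| = 3. Any point on the first plane is at distance |3 − (-16)|/|n| = 19/3 from the second.

19/3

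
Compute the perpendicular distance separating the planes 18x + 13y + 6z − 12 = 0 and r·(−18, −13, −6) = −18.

Divide the second equation by -1 to match normals: 18x + 13y + 6z = 18.
With common normal n = (18, 13, 6) (|n| = 23), the distance is |12 − 18|/|n| = 6/23.

6/23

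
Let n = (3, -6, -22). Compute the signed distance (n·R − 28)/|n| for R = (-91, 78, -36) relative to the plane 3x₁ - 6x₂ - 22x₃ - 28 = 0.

1

n·R − 28 = 23.
|n| = 23, so the signed distance is 23/23 = 1.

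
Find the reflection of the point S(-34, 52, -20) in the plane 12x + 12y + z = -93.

(-58, 28, -22)

With n = (12, 12, 1), the signed offset is (n·S − (-93))/|n|² = 289/289 = 1.
S' = S − 2t·n = (-34, 52, -20) − 2·(12, 12, 1) = (-58, 28, -22).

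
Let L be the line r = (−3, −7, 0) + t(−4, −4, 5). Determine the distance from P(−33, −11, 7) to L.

Direction vector d = (−4, −4, 5).
AP = (−30, −4, 7); AP·d = 171, |AP|² = 965, |d|² = 57.
distance² = |AP|² − (AP·d)²/|d|² = 965 − 29241/57 = 452, so the distance is 2√113.

2√113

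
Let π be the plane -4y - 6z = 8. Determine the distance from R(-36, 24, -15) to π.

7√13/13

d = |(-4)·24 + (-6)·(-15) − 8| / √(0 + 16 + 36) = |-14| / (2√13) = 7/√13.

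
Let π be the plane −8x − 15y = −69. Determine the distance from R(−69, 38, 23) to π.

Normal vector n = (−8, −15, 0), and n·(−69, 38, 23) − (−69) = 51.
|n| = √(64 + 225 + 0) = 17, so the distance is |51|/17 = 3.

3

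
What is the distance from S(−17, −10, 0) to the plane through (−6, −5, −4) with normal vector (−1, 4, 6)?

The plane has equation n·(r − (−6, −5, −4)) = 0, i.e. n·r = -38.
Then n·(−17, −10, 0) − (−38) = 15.
|n| = √(1 + 16 + 36) = √53, so the distance is |15|/√53 = 15√53/53.

15/√53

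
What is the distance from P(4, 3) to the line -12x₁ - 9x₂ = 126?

67/5

The normal to the line is n = (-12, -9) with |n| = 15.
|n·P − 126| = |-75 − 126| = 201, so the distance is 201/15 = 67/5.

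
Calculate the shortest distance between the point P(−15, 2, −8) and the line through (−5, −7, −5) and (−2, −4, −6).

A direction vector is d = (3, 3, −1).
AP = (−10, 9, −3); AP·d = 0, |AP|² = 190, |d|² = 19.
distance² = |AP|² − (AP·d)²/|d|² = 190 − 0/19 = 190, so the distance is √190.

√190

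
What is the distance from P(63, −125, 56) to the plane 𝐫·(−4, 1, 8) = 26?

Normal vector n = (−4, 1, 8), and n·(63, −125, 56) − 26 = 45.
|n| = √(16 + 1 + 64) = 9, so the distance is |45|/9 = 5.

5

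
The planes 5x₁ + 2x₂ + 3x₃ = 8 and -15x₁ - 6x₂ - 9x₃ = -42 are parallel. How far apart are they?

6/√38

Divide the second equation by -3 to match normals: 5x₁ + 2x₂ + 3x₃ = 14.
Both planes have normal n = (5, 2, 3), |n| = √38. Any point on the first plane is at distance |14 − 8|/|n| = 6/√38 from the second.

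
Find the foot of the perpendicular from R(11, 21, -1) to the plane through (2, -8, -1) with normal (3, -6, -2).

n = (3, -6, -2), |n|² = 49, and n·R − 56 = -147.
t = -147/49 = -3, so the foot is R − t·n = (11, 21, -1) − (-3)·(3, -6, -2) = (20, 3, -7).

(20, 3, -7)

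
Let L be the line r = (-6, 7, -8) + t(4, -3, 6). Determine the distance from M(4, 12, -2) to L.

10

Direction vector d = (4, -3, 6).
AP = (10, 5, 6); AP·d = 61, |AP|² = 161, |d|² = 61.
distance² = |AP|² − (AP·d)²/|d|² = 161 − 3721/61 = 100, so the distance is 10.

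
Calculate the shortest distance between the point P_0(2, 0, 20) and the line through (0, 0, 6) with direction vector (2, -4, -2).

4√11

Direction vector d = (2, -4, -2).
AP = (2, 0, 14); AP·d = -24, |AP|² = 200, |d|² = 24.
distance² = |AP|² − (AP·d)²/|d|² = 200 − 576/24 = 176, so the distance is 4√11.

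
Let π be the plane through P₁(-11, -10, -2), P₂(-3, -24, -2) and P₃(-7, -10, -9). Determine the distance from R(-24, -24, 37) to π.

P₁P₂ = (8, -14, 0) and P₁P₃ = (4, 0, -7), so a normal is n = P₁P₂ × P₁P₃ = (98, 56, 56).
Then n·(-24, -24, 37) - (-1750) = 126.
|n| = √(9604 + 3136 + 3136) = 126, so the distance is |126|/126 = 1.

1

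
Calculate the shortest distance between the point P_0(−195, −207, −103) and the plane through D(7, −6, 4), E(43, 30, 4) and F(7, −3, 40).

7

DE = (36, 36, 0) and DF = (0, 3, 36), so a normal is n = DE × DF = (1296, −1296, 108).
d = |1296·(-195) + (-1296)·(-207) + 108·(-103) − 17280| / √(1679616 + 1679616 + 11664) = |-12852| / 1836 = 7.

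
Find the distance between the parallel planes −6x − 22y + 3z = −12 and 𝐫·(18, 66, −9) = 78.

14/23

Divide the second equation by -3 to match normals: −6x − 22y + 3z = -26.
Both planes have normal n = (−6, −22, 3), |n| = 23. Any point on the first plane is at distance |(-26) − (-12)|/|n| = 14/23 from the second.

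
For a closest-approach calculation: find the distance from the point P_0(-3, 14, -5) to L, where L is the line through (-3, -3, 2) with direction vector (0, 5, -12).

Direction vector d = (0, 5, -12).
AP = (0, 17, -7), and AP × d = (-169, 0, 0).
|AP × d|² = 28561 and |d|² = 169, so the distance is √(28561/169) = √169 = 13.

13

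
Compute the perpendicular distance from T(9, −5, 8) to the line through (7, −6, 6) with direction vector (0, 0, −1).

Direction vector d = (0, 0, −1).
AP = (2, 1, 2), and AP × d = (−1, 2, 0).
|AP × d|² = 5 and |d|² = 1, so the distance is √5.

√5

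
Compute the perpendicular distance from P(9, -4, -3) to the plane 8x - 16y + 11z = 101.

d = |8·9 + (-16)·(-4) + 11·(-3) − 101| / √(64 + 256 + 121) = |2| / 21 = 2/21.

2/21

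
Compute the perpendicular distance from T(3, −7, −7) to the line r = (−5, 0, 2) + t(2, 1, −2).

√113

Direction vector d = (2, 1, −2).
AP = (8, −7, −9); AP·d = 27, |AP|² = 194, |d|² = 9.
distance² = |AP|² − (AP·d)²/|d|² = 194 − 729/9 = 113, so the distance is √113.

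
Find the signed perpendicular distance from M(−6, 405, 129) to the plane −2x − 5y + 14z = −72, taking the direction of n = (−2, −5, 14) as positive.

n·M − (-72) = -135.
|n| = 15, so the signed distance is -135/15 = -9.

-9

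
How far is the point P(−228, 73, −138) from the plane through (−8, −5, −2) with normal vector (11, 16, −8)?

The plane has equation n·(r − (−8, −5, −2)) = 0, i.e. n·r = -152.
d = |11·(-228) + 16·73 + (-8)·(-138) − (-152)| / √(121 + 256 + 64) = |-84| / 21 = 4.

4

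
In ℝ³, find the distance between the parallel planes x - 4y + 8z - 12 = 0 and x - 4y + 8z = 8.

4/9

With common normal n = (1, -4, 8) (|n| = 9), the distance is |12 − 8|/|n| = 4/9.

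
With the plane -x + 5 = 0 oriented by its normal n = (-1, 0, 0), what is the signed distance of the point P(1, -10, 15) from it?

4

n·P − (-5) = 4.
|n| = 1, so the signed distance is 4/1 = 4.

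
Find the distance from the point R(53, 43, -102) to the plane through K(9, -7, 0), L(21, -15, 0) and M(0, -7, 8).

KL = (12, -8, 0) and KM = (-9, 0, 8), so a normal is n = KL × KM = (-64, -96, -72).
Then n·(53, 43, -102) - 96 = -272.
|n| = √(4096 + 9216 + 5184) = 136, so the distance is |-272|/136 = 2.

2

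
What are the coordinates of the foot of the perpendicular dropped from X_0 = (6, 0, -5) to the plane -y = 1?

(6, -1, -5)

The perpendicular from X_0 has direction n = (0, -1, 0): r = (6, 0, -5) + μ(0, -1, 0).
Substitute into the plane: n·(X_0 + μn) = 1 gives 0 + 1μ = 1, so μ = 1.
Foot = (6, 0, -5) + 1·(0, -1, 0) = (6, -1, -5).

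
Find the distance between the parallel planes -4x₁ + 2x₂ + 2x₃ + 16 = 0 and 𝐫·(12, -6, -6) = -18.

11√6/6

Divide the second equation by -3 to match normals: -4x₁ + 2x₂ + 2x₃ = 6.
Both planes have normal n = (-4, 2, 2), |n| = 2√6. Any point on the first plane is at distance |6 − (-16)|/|n| = 22/(2√6) = 11√6/6 from the second.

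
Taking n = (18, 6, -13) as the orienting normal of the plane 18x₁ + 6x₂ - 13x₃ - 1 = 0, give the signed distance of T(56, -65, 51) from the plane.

n·T − 1 = -46.
|n| = 23, so the signed distance is -46/23 = -2.

-2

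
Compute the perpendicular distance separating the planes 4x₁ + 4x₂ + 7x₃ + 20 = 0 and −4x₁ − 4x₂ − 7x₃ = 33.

13/9

Divide the second equation by -1 to match normals: 4x₁ + 4x₂ + 7x₃ = -33.
Both planes have normal n = (4, 4, 7), |n| = 9. Any point on the first plane is at distance |(-33) − (-20)|/|n| = 13/9 from the second.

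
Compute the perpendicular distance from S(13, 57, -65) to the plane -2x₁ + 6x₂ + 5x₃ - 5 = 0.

Normal vector n = (-2, 6, 5), and n·(13, 57, -65) - 5 = -14.
|n| = √(4 + 36 + 25) = √65, so the distance is |-14|/√65 = 14/√65.

14/√65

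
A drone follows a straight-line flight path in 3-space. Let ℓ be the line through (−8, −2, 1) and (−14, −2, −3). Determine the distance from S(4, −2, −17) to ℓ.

A direction vector is d = (−6, 0, −4).
AP = (12, 0, −18), and AP × d = (0, 156, 0).
|AP × d|² = 24336 and |d|² = 52, so the distance is √(24336/52) = √468 = 6√13.

6√13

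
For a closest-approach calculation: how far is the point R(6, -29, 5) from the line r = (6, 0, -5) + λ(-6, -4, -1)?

27

Direction vector d = (-6, -4, -1).
AP = (0, -29, 10); AP·d = 106, |AP|² = 941, |d|² = 53.
distance² = |AP|² − (AP·d)²/|d|² = 941 − 11236/53 = 729, so the distance is 27.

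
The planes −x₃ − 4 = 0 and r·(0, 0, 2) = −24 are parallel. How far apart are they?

Divide the second equation by -2 to match normals: −x₃ = 12.
Both planes have normal n = (0, 0, −1), |n| = 1. Any point on the first plane is at distance |12 − 4|/|n| = 8/1 = 8 from the second.

8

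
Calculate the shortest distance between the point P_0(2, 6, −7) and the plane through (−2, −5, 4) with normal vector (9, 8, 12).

The plane has equation n·(r − (−2, −5, 4)) = 0, i.e. n·r = -10.
d = |9·2 + 8·6 + 12·(-7) − (-10)| / √(81 + 64 + 144) = |-8| / 17 = 8/17.

8/17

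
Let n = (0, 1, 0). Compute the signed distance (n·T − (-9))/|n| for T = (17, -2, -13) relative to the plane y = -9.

n·T − (-9) = 7.
|n| = 1, so the signed distance is 7/1 = 7.

7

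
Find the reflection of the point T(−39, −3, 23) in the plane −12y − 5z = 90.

(-39, -27, 13)

n = (0, −12, −5), |n|² = 169, n·T − 90 = -169, so t = -169/169 = -1.
Foot F = T − (-1)·n = (−39, −15, 18); the reflection is 2F − T = (−39, −27, 13).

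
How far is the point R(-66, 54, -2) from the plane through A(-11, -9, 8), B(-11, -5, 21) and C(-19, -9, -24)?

1

AB = (0, 4, 13) and AC = (-8, 0, -32), so a normal is n = AB × AC = (-128, -104, 32).
Then n·(-66, 54, -2) - 2600 = 168.
|n| = √(16384 + 10816 + 1024) = 168, so the distance is |168|/168 = 1.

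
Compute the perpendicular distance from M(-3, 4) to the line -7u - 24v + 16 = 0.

d = |(-7)·(-3) + (-24)·4 − (-16)| / √(49 + 576) = |-59|/25 = 59/25.

59/25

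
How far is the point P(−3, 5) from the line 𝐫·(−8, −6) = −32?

13/5

d = |(-8)·(-3) + (-6)·5 − (-32)| / √(64 + 36) = |26|/10 = 13/5.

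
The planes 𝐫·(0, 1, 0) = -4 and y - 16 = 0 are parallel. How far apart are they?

Both planes have normal n = (0, 1, 0), |n| = 1. Any point on the first plane is at distance |16 − (-4)|/|n| = 20/1 = 20 from the second.

20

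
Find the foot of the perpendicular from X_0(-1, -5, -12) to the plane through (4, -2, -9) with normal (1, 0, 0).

(4, -5, -12)

n = (1, 0, 0), |n|² = 1, and n·X_0 − 4 = -5.
t = -5/1 = -5, so the foot is X_0 − t·n = (-1, -5, -12) − (-5)·(1, 0, 0) = (4, -5, -12).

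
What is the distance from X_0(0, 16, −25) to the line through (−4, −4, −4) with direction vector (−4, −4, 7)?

8√2

Direction vector d = (−4, −4, 7).
AP = (4, 20, −21), and AP × d = (56, 56, 64).
|AP × d|² = 10368 and |d|² = 81, so the distance is √(10368/81) = √128 = 8√2.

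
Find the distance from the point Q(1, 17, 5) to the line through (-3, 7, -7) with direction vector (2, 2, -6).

6√6

Direction vector d = (2, 2, -6).
AP = (4, 10, 12); AP·d = -44, |AP|² = 260, |d|² = 44.
distance² = |AP|² − (AP·d)²/|d|² = 260 − 1936/44 = 216, so the distance is 6√6.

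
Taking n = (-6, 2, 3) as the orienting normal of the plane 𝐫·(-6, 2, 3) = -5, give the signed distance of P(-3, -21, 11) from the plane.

n·P − (-5) = 14.
|n| = 7, so the signed distance is 14/7 = 2.

2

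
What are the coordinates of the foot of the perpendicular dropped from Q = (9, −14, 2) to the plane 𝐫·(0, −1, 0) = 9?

(9, -9, 2)

n = (0, −1, 0), |n|² = 1, and n·Q − 9 = 5.
t = 5/1 = 5, so the foot is Q − t·n = (9, −14, 2) − 5·(0, −1, 0) = (9, −9, 2).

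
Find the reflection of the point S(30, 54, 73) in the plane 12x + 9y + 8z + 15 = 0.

n = (12, 9, 8), |n|² = 289, n·S − (-15) = 1445, so t = 1445/289 = 5.
Foot F = S − 5·n = (−30, 9, 33); the reflection is 2F − S = (−90, −36, −7).

(-90, -36, -7)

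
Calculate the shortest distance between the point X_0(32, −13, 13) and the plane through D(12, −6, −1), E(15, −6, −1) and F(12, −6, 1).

7

DE = (3, 0, 0) and DF = (0, 0, 2), so a normal is n = DE × DF = (0, −6, 0).
n = (0, −6, 0); n·P − 36 = 42; |n| = 6; distance = 42/6 = 7.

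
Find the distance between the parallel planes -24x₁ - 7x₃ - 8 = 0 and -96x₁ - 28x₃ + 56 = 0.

Divide the second equation by 4 to match normals: -24x₁ - 7x₃ = -14.
Both planes have normal n = (-24, 0, -7), |n| = 25. Any point on the first plane is at distance |(-14) − 8|/|n| = 22/25 from the second.

22/25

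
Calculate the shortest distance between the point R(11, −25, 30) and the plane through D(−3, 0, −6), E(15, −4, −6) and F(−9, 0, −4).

19/11

DE = (18, −4, 0) and DF = (−6, 0, 2), so a normal is n = DE × DF = (−8, −36, −24).
d = |(-8)·11 + (-36)·(-25) + (-24)·30 − 168| / √(64 + 1296 + 576) = |-76| / 44 = 19/11.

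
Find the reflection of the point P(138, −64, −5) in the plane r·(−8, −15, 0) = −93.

With n = (−8, −15, 0), the signed offset is (n·P − (-93))/|n|² = -51/289 = -3/17.
P' = P − 2t·n = (138, −64, −5) − (-6/17)·(−8, −15, 0) = (2298/17, −1178/17, −5).

(2298/17, -1178/17, -5)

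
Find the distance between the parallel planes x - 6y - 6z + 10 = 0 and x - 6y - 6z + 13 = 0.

3/√73

With common normal n = (1, -6, -6) (|n| = √73), the distance is |(-10) − (-13)|/|n| = 3/√73 = 3√73/73.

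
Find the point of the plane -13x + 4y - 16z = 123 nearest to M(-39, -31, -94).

(13, -47, -30)

n = (-13, 4, -16), |n|² = 441, and n·M − 123 = 1764.
t = 1764/441 = 4, so the foot is M − t·n = (-39, -31, -94) − 4·(-13, 4, -16) = (13, -47, -30).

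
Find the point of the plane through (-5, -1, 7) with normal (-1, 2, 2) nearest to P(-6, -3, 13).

(-5, -5, 11)

The perpendicular from P has direction n = (-1, 2, 2): r = (-6, -3, 13) + t(-1, 2, 2).
Substitute into the plane: n·(P + tn) = 17 gives 26 + 9t = 17, so t = -1.
Foot = (-6, -3, 13) + (-1)·(-1, 2, 2) = (-5, -5, 11).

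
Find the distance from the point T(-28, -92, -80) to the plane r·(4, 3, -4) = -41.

Normal vector n = (4, 3, -4), and n·(-28, -92, -80) - (-41) = -27.
|n| = √(16 + 9 + 16) = √41, so the distance is |-27|/√41 = 27/√41.

27√41/41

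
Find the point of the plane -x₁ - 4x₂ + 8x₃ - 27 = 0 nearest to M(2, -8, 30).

n = (-1, -4, 8), |n|² = 81, and n·M − 27 = 243.
t = 243/81 = 3, so the foot is M − t·n = (2, -8, 30) − 3·(-1, -4, 8) = (5, 4, 6).

(5, 4, 6)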